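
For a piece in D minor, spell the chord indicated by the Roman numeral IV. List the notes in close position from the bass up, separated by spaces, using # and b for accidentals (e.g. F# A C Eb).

Scale degree 4 in D minor is G; here the chord built on it is altered to a major triad. IV is the major subdominant, borrowed from the parallel major.
So the chord is G-B-D, a major triad.

G B D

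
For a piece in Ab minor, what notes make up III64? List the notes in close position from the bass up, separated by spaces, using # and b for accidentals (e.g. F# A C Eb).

Gb Cb Eb

In Ab minor, the third degree is Cb, and the diatonic chord built there is a major triad.
Stacking thirds from Cb gives Cb-Eb-Gb.
With the 64 figure the chord is in second inversion; from the bass Gb upward in close position it reads Gb-Cb-Eb.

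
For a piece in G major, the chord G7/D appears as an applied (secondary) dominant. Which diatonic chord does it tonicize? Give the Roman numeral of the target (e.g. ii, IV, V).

The chord is a dominant seventh chord on G.
A dominant resolves down a perfect fifth: G → C. In G major, C is scale degree 4, i.e. IV.

IV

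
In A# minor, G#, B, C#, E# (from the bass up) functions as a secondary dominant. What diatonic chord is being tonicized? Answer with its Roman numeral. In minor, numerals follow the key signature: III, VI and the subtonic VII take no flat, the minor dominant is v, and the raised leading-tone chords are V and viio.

The chord is a dominant seventh chord on C#.
A dominant resolves down a perfect fifth: C# → F#. In A# minor, F# is scale degree 6, i.e. VI.

VI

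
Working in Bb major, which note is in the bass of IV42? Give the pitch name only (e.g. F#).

IV in Bb major has root Eb; the chord is Eb-G-Bb-D.
The figure 42 means third inversion — the seventh is in the bass.

D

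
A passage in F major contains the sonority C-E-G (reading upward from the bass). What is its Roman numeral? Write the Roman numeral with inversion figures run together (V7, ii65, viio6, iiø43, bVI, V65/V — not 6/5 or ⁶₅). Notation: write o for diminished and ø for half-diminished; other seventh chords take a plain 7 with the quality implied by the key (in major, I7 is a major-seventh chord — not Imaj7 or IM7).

V

Stacked in thirds the chord is C-E-G: a major triad on C.
In F major, C is the dominant; the diatonic major triad there is V.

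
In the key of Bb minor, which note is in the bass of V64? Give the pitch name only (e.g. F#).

V in Bb minor has root F; the chord is F-A-C.
The figure 64 means second inversion — the fifth is in the bass.

C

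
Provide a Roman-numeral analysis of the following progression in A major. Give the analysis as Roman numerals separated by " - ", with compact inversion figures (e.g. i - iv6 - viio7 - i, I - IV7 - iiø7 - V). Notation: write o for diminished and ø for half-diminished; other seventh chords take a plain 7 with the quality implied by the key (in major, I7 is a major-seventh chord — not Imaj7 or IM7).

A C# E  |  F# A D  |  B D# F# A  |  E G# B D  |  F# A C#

I - IV6 - V7/V - V7 - vi

A-C#-E: root A is the tonic; major triad there is I.
F#-A-D: major triad on D = scale degree 4 → IV6.
B-D#-F#-A is the secondary dominant of V (dominant seventh chord on B): V7/V.
E-G#-B-D: root E is the dominant; dominant seventh chord there is V7.
F#-A-C#: root F# is the submediant; minor triad there is vi.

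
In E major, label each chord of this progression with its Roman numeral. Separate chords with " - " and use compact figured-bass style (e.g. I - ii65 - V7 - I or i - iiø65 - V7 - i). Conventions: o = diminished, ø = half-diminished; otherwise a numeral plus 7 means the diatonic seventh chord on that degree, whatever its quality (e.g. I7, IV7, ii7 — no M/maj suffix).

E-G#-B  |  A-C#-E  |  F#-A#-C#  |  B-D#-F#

E-G#-B has root E, degree 1 in E major, so I.
A-C#-E: root A is the subdominant; major triad there is IV.
F#-A#-C# is the secondary dominant of V (major triad on F#): V/V.
B-D#-F#: root B is the dominant; major triad there is V.

I - IV - V/V - V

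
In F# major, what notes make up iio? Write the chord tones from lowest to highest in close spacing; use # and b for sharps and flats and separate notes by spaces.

G# B D

iio is the diminished supertonic triad, borrowed from the parallel minor. In F# major that root is G#.
So the chord is G#-B-D, a diminished triad.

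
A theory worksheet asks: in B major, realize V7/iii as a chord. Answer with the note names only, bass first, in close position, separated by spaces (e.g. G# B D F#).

The slash means an applied dominant: we want the dominant of iii. In B major, iii is D# minor, and its dominant is built on A#.
Building a dominant seventh chord on A# gives A#-C##-E#-G#.

A# C## E# G#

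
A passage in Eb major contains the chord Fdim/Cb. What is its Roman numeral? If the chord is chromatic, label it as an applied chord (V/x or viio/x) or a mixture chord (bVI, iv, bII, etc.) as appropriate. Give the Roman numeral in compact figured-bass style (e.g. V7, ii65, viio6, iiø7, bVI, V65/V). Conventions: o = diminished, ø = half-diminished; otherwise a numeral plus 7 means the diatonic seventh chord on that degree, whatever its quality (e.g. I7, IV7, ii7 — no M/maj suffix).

iio64

The pitches F-Ab-Cb form a diminished triad rooted on F.
F is the second degree of Eb major. This is the diminished supertonic triad, borrowed from the parallel minor.
With Cb in the bass the chord is in second inversion, so the figured bass is 64.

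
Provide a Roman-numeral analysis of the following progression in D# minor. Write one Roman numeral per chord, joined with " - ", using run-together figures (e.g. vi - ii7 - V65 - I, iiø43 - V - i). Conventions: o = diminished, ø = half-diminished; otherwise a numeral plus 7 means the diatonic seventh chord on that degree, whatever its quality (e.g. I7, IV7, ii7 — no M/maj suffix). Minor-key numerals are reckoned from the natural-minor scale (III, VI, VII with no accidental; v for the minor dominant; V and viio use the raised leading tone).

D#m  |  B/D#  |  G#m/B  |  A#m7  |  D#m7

i - VI6 - iv6 - v7 - i7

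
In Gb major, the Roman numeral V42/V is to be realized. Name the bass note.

The applied chord V42/V is rooted on Ab: Ab-C-Eb-Gb.
The figure 42 means third inversion — the seventh is in the bass.

Gb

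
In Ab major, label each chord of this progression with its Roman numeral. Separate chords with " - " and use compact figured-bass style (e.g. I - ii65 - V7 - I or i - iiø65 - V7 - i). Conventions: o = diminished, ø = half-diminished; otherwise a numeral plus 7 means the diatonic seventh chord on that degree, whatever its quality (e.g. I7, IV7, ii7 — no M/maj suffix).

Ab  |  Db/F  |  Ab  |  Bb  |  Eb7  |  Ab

Ab has root Ab, degree 1 in Ab major, so I.
Db/F: root Db is the subdominant; major triad there is IV6.
Ab: major triad on Ab = scale degree 1 → I.
Bb is the secondary dominant of V (major triad on Bb): V/V.
Eb7 has root Eb, degree 5 in Ab major, so V7.
Ab: root Ab is the tonic; major triad there is I.

I - IV6 - I - V/V - V7 - I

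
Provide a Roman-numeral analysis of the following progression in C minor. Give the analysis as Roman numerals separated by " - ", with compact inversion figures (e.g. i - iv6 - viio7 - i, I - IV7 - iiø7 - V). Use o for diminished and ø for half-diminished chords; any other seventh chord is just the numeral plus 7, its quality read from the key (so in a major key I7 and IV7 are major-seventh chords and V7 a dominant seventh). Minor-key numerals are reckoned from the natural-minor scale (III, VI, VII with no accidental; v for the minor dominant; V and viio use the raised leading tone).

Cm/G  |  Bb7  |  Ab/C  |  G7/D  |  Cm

i64 - VII7 - VI6 - V43 - i

Cm/G: minor triad on C = scale degree 1 → i64.
Bb7: dominant seventh chord on Bb = scale degree 7 → VII7.
Ab/C: major triad on Ab = scale degree 6 → VI6.
G7/D: dominant seventh chord on G = scale degree 5 → V43.
Cm has root C, degree 1 in C minor, so i.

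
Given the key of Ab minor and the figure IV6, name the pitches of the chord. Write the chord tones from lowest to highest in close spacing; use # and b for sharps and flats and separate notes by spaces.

F Ab Db

IV6 is the major subdominant, borrowed from the parallel major. In Ab minor that root is Db.
So the chord is Db-F-Ab, a major triad.
With the 6 figure the chord is in first inversion; from the bass F upward in close position it reads F-Ab-Db.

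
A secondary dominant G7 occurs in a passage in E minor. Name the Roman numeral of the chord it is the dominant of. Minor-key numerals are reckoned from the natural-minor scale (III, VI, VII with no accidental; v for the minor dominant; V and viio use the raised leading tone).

The chord is a dominant seventh chord on G.
A dominant resolves down a perfect fifth: G → C. In E minor, C is scale degree 6, i.e. VI.

VI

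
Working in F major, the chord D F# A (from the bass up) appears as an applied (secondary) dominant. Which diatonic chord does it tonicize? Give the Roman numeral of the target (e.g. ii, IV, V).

ii

The chord is a major triad on D.
A dominant resolves down a perfect fifth: D → G. In F major, G is scale degree 2, i.e. ii.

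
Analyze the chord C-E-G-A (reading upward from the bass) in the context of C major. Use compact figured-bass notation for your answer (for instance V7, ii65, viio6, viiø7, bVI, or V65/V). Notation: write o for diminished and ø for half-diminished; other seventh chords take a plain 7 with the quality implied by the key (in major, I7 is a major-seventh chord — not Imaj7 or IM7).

vi65

The pitches A-C-E-G form a minor seventh chord rooted on A.
A is scale degree 6 in C major, and a minor seventh chord on that degree is written vi7.
With C in the bass the chord is in first inversion, so the figured bass is 65.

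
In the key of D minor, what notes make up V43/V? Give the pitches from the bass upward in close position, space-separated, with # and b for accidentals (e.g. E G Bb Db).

The slash means an applied dominant: we want the dominant of V. In D minor, V is A major, and its dominant is built on E.
Building a dominant seventh chord on E gives E-G#-B-D.
With the 43 figure the chord is in second inversion; from the bass B upward in close position it reads B-D-E-G#.

B D E G#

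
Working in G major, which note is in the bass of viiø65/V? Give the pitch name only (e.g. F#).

The applied chord viiø65/V is rooted on C#: C#-E-G-B.
The figure 65 means first inversion — the third is in the bass.

E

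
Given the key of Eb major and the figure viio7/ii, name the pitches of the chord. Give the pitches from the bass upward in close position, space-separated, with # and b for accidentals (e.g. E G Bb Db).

The slash marks an applied leading-tone chord: viio of ii. In Eb major, ii is F, so the leading tone to it is E, a half step below.
Building a fully diminished seventh chord on E gives E-G-Bb-Db.

E G Bb Db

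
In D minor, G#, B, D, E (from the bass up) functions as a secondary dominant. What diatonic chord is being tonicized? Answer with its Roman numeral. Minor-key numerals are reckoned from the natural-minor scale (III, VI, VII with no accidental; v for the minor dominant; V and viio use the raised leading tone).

The chord is a dominant seventh chord on E.
A dominant resolves down a perfect fifth: E → A. In D minor, A is scale degree 5, i.e. V.

V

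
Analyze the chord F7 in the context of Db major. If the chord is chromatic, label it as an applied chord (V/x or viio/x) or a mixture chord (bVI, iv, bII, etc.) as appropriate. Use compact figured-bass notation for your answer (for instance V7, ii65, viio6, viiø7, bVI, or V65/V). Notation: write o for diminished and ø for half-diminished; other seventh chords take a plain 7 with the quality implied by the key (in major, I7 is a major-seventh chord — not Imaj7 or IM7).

V7/vi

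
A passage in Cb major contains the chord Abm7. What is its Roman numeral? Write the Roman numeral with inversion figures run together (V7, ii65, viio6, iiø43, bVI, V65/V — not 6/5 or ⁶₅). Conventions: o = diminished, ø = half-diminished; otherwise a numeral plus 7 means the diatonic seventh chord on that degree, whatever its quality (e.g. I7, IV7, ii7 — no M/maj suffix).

The pitches Ab-Cb-Eb-Gb form a minor seventh chord rooted on Ab.
Ab is scale degree 6 in Cb major, and a minor seventh chord on that degree is written vi7.

vi7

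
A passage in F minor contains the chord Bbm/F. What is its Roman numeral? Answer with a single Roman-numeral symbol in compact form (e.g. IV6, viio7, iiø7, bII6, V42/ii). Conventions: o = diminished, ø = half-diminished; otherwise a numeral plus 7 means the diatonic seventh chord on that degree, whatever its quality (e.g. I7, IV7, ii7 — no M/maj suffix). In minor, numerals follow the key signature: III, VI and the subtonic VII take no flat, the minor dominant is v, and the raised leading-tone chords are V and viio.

iv64

The pitches Bb-Db-F form a minor triad rooted on Bb.
In F minor, Bb is the subdominant; the diatonic minor triad there is iv.
With F in the bass the chord is in second inversion, so the figured bass is 64.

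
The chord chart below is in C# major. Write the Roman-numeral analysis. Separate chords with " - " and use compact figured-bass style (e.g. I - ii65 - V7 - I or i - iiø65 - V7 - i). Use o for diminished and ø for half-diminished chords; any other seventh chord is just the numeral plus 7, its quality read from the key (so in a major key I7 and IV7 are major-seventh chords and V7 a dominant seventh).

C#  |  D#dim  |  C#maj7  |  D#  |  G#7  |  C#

C#: root C# is the tonic; major triad there is I.
D#dim is non-diatonic — iio, a mixture chord from C# minor.
C#maj7: major seventh chord on C# = scale degree 1 → I7.
D# is the secondary dominant of V (major triad on D#): V/V.
G#7: root G# is the dominant; dominant seventh chord there is V7.
C# has root C#, degree 1 in C# major, so I.

I - iio - I7 - V/V - V7 - I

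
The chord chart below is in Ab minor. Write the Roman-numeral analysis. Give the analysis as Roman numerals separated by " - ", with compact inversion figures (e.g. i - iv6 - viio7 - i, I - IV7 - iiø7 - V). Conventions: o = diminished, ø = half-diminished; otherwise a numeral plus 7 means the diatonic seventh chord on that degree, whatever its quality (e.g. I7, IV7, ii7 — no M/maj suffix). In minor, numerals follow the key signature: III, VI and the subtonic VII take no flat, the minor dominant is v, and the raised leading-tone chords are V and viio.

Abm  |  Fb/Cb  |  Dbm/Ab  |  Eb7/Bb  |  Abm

i - VI64 - iv64 - V43 - i

Abm: minor triad on Ab = scale degree 1 → i.
Fb/Cb: root Fb is the submediant; major triad there is VI64.
Dbm/Ab: minor triad on Db = scale degree 4 → iv64.
Eb7/Bb has root Eb, degree 5 in Ab minor, so V43.
Abm has root Ab, degree 1 in Ab minor, so i.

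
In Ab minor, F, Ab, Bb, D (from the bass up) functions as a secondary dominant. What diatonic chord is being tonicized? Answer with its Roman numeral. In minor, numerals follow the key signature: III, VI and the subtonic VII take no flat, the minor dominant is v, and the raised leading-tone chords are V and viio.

V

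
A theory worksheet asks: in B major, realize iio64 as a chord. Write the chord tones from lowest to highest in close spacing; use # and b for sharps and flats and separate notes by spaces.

G C# E

iio64 is the diminished supertonic triad, borrowed from the parallel minor. In B major that root is C#.
So the chord is C#-E-G, a diminished triad.
The figured bass 64 indicates second inversion, placing the fifth (G) in the bass: G-C#-E.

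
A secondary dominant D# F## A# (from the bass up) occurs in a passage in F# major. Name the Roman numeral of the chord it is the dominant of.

ii

The chord is a major triad on D#.
A dominant resolves down a perfect fifth: D# → G#. In F# major, G# is scale degree 2, i.e. ii.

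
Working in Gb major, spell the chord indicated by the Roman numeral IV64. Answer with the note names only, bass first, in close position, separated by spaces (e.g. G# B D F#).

Gb Cb Eb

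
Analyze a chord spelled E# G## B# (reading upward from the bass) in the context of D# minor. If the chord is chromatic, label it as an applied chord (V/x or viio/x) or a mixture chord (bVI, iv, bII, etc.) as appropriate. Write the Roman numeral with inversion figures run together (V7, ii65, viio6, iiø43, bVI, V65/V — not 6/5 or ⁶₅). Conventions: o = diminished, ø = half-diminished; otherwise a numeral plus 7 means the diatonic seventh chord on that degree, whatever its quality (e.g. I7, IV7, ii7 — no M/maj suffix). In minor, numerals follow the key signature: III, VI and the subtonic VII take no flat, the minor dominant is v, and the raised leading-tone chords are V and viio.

V/V

The pitches E#-G##-B# form a major triad rooted on E#.
E# is not a diatonic chord root with this quality in D# minor, but it lies a perfect fifth above A# (V), so the chord functions as an applied dominant of V.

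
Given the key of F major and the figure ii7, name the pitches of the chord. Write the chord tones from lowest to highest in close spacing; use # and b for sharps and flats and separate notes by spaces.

The numeral's case and figure indicate a minor seventh chord. In F major its root, scale degree 2, is G.
That chord is spelled G-Bb-D-F.

G Bb D F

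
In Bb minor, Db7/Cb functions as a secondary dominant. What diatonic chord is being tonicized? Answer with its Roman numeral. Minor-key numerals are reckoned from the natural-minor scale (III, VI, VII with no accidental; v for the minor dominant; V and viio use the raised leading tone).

VI

The chord is a dominant seventh chord on Db.
A dominant resolves down a perfect fifth: Db → Gb. In Bb minor, Gb is scale degree 6, i.e. VI.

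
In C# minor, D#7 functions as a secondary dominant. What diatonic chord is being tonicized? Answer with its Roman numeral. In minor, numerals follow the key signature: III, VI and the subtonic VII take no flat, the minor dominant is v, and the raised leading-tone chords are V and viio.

The chord is a dominant seventh chord on D#.
A dominant resolves down a perfect fifth: D# → G#. In C# minor, G# is scale degree 5, i.e. V.

V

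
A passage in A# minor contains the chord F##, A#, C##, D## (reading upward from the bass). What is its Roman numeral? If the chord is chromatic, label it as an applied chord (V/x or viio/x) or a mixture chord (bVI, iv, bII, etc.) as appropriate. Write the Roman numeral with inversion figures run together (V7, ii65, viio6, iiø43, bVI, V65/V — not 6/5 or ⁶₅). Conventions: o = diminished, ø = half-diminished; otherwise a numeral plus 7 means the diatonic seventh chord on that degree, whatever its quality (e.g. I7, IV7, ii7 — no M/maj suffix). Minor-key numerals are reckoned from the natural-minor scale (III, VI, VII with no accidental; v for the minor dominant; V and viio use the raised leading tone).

viiø65/V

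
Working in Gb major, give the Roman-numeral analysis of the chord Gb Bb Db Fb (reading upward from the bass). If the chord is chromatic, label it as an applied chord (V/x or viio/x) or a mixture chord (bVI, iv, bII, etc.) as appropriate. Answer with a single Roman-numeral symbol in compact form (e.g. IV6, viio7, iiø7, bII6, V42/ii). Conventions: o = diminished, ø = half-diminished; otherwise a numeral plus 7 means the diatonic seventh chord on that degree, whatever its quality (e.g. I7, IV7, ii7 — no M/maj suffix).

V7/IV

Stacked in thirds the chord is Gb-Bb-Db-Fb: a dominant seventh chord on Gb.
Gb is not a diatonic chord root with this quality in Gb major, but it lies a perfect fifth above Cb (IV), so the chord functions as an applied dominant of IV.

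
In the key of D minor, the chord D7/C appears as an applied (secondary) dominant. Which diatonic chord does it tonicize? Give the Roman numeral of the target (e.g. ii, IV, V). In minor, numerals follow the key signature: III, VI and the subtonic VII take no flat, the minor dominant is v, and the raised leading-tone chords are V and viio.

The chord is a dominant seventh chord on D.
A dominant resolves down a perfect fifth: D → G. In D minor, G is scale degree 4, i.e. iv.

iv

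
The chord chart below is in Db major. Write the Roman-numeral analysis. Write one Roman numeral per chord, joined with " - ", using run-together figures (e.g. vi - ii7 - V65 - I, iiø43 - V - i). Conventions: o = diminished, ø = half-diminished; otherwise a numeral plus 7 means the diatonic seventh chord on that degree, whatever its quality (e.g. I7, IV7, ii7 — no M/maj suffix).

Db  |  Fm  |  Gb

I - iii - IV

Db has root Db, degree 1 in Db major, so I.
Fm: minor triad on F = scale degree 3 → iii.
Gb has root Gb, degree 4 in Db major, so IV.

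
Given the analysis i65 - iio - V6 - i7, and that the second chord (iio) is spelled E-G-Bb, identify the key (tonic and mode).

The chord Edim is a diminished triad rooted on E; its label is iio.
Counting down one scale step from E places the tonic on D; a diminished triad on degree 2 is diatonic only in minor.

D minor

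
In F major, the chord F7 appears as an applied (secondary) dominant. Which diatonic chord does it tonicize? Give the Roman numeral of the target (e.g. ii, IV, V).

The chord is a dominant seventh chord on F.
A dominant resolves down a perfect fifth: F → Bb. In F major, Bb is scale degree 4, i.e. IV.

IV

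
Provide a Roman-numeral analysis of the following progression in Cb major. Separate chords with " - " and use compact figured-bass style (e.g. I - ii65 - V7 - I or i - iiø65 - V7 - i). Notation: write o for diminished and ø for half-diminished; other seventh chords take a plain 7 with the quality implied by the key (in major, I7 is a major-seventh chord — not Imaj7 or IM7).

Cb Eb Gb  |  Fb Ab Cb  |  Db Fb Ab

I - IV - ii

Cb-Eb-Gb: root Cb is the tonic; major triad there is I.
Fb-Ab-Cb has root Fb, degree 4 in Cb major, so IV.
Db-Fb-Ab has root Db, degree 2 in Cb major, so ii.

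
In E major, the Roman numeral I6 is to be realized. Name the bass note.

I in E major has root E; the chord is E-G#-B.
The figure 6 means first inversion — the third is in the bass.

G#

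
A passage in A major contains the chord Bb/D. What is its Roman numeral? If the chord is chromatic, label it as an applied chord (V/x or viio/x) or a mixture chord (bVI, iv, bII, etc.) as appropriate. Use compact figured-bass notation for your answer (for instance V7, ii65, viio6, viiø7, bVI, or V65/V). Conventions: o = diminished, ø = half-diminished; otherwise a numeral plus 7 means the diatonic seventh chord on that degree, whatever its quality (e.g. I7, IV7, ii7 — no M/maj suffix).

bII6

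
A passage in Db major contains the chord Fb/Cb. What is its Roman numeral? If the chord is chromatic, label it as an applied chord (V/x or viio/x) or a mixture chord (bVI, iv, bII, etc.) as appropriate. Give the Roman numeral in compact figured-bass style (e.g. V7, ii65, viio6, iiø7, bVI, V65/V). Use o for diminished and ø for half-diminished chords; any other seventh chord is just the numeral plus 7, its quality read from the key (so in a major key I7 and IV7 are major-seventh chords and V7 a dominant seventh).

bIII64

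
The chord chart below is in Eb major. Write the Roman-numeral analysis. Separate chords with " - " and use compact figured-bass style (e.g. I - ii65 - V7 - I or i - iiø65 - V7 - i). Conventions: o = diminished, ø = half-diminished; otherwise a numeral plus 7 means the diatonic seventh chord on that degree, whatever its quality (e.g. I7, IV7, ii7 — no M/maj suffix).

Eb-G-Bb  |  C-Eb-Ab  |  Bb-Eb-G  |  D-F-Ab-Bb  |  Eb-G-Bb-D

Eb-G-Bb has root Eb, degree 1 in Eb major, so I.
C-Eb-Ab: root Ab is the subdominant; major triad there is IV6.
Bb-Eb-G: root Eb is the tonic; major triad there is I64.
D-F-Ab-Bb: root Bb is the dominant; dominant seventh chord there is V65.
Eb-G-Bb-D: major seventh chord on Eb = scale degree 1 → I7.

I - IV6 - I64 - V65 - I7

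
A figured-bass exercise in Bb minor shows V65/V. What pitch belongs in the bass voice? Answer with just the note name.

The applied chord V65/V is rooted on C: C-E-G-Bb.
The figure 65 means first inversion — the third is in the bass.

E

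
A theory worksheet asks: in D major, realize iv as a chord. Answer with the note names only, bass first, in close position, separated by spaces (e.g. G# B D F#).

Scale degree 4 in D major is G; here the chord built on it is altered to a minor triad. iv is the minor subdominant, borrowed from the parallel minor.
So the chord is G-Bb-D.

G Bb D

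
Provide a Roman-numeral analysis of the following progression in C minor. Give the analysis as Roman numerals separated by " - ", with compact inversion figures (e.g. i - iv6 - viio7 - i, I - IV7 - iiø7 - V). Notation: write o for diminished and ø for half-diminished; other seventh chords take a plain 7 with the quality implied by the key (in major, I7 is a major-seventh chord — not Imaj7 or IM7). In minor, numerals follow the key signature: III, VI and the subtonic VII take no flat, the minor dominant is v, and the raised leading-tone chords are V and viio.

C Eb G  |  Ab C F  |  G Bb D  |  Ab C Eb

i - iv6 - v - VI

C-Eb-G: root C is the tonic; minor triad there is i.
Ab-C-F: root F is the subdominant; minor triad there is iv6.
G-Bb-D has root G, degree 5 in C minor, so v.
Ab-C-Eb: major triad on Ab = scale degree 6 → VI.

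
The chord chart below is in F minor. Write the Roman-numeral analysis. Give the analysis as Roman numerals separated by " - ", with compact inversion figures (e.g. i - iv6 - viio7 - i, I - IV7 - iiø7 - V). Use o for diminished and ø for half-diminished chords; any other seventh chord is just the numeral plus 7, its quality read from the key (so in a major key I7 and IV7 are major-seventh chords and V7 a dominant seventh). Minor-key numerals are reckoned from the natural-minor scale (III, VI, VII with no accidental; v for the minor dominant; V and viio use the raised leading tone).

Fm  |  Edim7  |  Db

Fm: minor triad on F = scale degree 1 → i.
Edim7 has root E, degree 7 in F minor, so viio7.
Db: major triad on Db = scale degree 6 → VI.

i - viio7 - VI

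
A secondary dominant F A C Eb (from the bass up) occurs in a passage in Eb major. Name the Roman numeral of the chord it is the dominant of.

The chord is a dominant seventh chord on F.
A dominant resolves down a perfect fifth: F → Bb. In Eb major, Bb is scale degree 5, i.e. V.

V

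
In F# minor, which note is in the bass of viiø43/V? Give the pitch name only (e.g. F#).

F#

The applied chord viiø43/V is rooted on B#: B#-D#-F#-A#.
The figure 43 means second inversion — the fifth is in the bass.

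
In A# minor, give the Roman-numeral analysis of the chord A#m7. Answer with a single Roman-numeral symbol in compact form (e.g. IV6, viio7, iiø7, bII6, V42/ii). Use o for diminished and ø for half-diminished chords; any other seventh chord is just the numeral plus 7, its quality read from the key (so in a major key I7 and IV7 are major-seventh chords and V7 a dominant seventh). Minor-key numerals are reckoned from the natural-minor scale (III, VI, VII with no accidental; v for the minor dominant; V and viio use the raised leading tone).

i7

The pitches A#-C#-E#-G# form a minor seventh chord rooted on A#.
A# is scale degree 1 in A# minor, and a minor seventh chord on that degree is written i7.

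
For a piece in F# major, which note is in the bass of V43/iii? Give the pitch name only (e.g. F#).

B#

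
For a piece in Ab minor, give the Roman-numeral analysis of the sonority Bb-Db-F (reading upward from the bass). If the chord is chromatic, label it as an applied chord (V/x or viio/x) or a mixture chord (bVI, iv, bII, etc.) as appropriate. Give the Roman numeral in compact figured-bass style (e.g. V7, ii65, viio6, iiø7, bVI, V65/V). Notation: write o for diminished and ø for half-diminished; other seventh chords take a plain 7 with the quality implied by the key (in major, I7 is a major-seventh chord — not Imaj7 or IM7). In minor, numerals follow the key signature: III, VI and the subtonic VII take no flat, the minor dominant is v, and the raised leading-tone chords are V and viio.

ii

Stacked in thirds the chord is Bb-Db-F: a minor triad on Bb.
Bb is the second degree of Ab minor. This is the minor supertonic, borrowed from the parallel major (the Dorian ii).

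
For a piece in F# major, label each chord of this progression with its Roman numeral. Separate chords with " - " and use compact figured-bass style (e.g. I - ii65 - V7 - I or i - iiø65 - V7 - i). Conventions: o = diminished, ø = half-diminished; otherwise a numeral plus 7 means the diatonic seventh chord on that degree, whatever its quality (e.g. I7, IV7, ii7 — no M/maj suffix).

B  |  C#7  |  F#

IV - V7 - I

B has root B, degree 4 in F# major, so IV.
C#7: root C# is the dominant; dominant seventh chord there is V7.
F#: root F# is the tonic; major triad there is I.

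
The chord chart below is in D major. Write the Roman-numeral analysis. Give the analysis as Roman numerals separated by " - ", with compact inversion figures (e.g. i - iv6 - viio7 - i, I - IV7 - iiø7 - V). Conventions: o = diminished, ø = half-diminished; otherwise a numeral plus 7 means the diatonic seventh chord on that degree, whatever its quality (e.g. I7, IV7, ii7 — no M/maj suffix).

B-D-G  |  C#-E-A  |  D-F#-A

IV6 - V6 - I

B-D-G has root G, degree 4 in D major, so IV6.
C#-E-A has root A, degree 5 in D major, so V6.
D-F#-A has root D, degree 1 in D major, so I.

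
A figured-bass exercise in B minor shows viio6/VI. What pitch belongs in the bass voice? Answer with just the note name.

A

The applied chord viio6/VI is rooted on F#: F#-A-C.
The figure 6 means first inversion — the third is in the bass.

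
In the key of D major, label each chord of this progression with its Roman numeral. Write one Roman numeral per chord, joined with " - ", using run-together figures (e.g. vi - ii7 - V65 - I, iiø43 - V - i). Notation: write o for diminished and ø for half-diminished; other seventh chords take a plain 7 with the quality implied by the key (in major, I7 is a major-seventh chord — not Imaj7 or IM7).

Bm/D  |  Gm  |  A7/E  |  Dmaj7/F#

vi6 - iv - V43 - I65

Bm/D has root B, degree 6 in D major, so vi6.
Gm is non-diatonic — iv, a mixture chord from D minor.
A7/E has root A, degree 5 in D major, so V43.
Dmaj7/F# has root D, degree 1 in D major, so I65.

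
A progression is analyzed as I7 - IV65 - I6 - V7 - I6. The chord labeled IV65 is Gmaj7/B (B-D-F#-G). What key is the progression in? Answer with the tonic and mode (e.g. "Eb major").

The anchor chord is a major seventh chord on G, labeled IV65.
IV65 on G implies G is the subdominant; that puts the tonic at D, and the uppercase numeral fits major mode.

D major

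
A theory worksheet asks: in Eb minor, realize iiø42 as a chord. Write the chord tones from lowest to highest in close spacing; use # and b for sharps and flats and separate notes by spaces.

Eb F Ab Cb

In Eb minor, the second degree is F, and the diatonic chord built there is a half-diminished seventh chord.
That chord is spelled F-Ab-Cb-Eb.
With the 42 figure the chord is in third inversion; from the bass Eb upward in close position it reads Eb-F-Ab-Cb.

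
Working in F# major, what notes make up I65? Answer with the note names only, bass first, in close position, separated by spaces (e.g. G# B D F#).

The numeral's case and figure indicate a major seventh chord. In F# major its root, the tonic, is F#.
Stacking thirds from F# gives F#-A#-C#-E#.
The figured bass 65 indicates first inversion, placing the third (A#) in the bass: A#-C#-E#-F#.

A# C# E# F#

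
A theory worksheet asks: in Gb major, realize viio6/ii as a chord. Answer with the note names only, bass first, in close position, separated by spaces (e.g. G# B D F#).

The slash marks an applied leading-tone chord: viio of ii. In Gb major, ii is Ab, so the leading tone to it is G, a half step below.
Building a diminished triad on G gives G-Bb-Db.
The figured bass 6 indicates first inversion, placing the third (Bb) in the bass: Bb-Db-G.

Bb Db G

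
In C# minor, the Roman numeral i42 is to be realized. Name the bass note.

B

i in C# minor has root C#; the chord is C#-E-G#-B.
The figure 42 means third inversion — the seventh is in the bass.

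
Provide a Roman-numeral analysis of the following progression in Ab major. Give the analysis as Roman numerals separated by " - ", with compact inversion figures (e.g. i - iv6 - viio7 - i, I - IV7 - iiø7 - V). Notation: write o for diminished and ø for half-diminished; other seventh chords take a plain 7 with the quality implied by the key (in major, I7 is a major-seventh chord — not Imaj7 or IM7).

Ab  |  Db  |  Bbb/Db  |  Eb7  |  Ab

Ab: major triad on Ab = scale degree 1 → I.
Db: root Db is the subdominant; major triad there is IV.
Bbb/Db is non-diatonic — a major triad on the lowered supertonic (Bbb): the Neapolitan sixth, bII6 (third, Db, in the bass — hence the 6).
Eb7 has root Eb, degree 5 in Ab major, so V7.
Ab: root Ab is the tonic; major triad there is I.

I - IV - bII6 - V7 - I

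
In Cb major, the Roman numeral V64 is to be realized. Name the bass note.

V in Cb major has root Gb; the chord is Gb-Bb-Db.
The figure 64 means second inversion — the fifth is in the bass.

Db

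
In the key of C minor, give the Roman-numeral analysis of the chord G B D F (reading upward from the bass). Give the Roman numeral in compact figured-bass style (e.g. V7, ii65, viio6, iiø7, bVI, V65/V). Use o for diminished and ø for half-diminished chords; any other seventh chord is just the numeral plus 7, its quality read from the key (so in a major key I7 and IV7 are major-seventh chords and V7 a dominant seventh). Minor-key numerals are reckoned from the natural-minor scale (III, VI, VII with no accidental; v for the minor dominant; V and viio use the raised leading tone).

The pitches G-B-D-F form a dominant seventh chord rooted on G.
G is scale degree 5 in C minor, and a dominant seventh chord on that degree is written V7.

V7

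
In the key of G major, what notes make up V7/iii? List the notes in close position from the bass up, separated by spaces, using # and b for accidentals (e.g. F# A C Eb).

The slash means an applied dominant: we want the dominant of iii. In G major, iii is B minor, and its dominant is built on F#.
Building a dominant seventh chord on F# gives F#-A#-C#-E.

F# A# C# E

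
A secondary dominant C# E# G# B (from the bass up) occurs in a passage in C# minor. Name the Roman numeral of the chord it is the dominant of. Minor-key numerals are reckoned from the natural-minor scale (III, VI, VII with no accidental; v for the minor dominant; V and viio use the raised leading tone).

iv

The chord is a dominant seventh chord on C#.
A dominant resolves down a perfect fifth: C# → F#. In C# minor, F# is scale degree 4, i.e. iv.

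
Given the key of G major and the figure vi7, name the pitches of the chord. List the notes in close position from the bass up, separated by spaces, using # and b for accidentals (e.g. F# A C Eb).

E G B D

In G major, scale degree 6 is E, and the diatonic chord built there is a minor seventh chord.
Stacking thirds from E gives E-G-B-D.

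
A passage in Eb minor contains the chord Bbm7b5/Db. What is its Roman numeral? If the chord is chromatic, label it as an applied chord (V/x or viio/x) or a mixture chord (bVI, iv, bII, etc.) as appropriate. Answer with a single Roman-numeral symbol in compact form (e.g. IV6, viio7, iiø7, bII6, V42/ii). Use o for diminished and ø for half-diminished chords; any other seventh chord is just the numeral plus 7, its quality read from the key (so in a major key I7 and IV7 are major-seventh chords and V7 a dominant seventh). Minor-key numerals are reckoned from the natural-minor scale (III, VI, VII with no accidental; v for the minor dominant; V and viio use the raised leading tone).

Stacked in thirds the chord is Bb-Db-Fb-Ab: a half-diminished seventh chord on Bb.
Bb sits a half step below Cb (VI in Eb minor); a diminished chord there is the applied leading-tone chord of VI.
With Db in the bass the chord is in first inversion, so the figured bass is 65.

viiø65/VI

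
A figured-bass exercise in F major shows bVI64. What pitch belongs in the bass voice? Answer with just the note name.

bVI in F major has root Db; the chord is Db-F-Ab.
The figure 64 means second inversion — the fifth is in the bass.

Ab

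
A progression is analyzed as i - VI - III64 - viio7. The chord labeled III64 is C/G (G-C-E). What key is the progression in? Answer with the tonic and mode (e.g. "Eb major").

The chord C/G is a major triad rooted on C; its label is III64.
If C is scale degree 3 and the mode makes that degree carry a major triad, the tonic is A and the mode is minor.

A minor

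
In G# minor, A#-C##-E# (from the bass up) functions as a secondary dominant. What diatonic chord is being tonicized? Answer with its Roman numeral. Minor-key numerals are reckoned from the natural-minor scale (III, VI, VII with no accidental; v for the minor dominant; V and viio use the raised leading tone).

The chord is a major triad on A#.
A dominant resolves down a perfect fifth: A# → D#. In G# minor, D# is scale degree 5, i.e. V.

V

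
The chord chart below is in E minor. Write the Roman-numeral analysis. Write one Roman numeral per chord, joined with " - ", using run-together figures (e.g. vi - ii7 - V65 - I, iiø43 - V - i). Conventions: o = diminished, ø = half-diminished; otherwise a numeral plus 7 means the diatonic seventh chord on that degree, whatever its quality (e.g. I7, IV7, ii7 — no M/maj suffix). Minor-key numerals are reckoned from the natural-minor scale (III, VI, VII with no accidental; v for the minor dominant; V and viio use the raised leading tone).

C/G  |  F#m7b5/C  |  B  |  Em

VI64 - iiø43 - V - i

C/G has root C, degree 6 in E minor, so VI64.
F#m7b5/C: half-diminished seventh chord on F# = scale degree 2 → iiø43.
B has root B, degree 5 in E minor, so V.
Em: root E is the tonic; minor triad there is i.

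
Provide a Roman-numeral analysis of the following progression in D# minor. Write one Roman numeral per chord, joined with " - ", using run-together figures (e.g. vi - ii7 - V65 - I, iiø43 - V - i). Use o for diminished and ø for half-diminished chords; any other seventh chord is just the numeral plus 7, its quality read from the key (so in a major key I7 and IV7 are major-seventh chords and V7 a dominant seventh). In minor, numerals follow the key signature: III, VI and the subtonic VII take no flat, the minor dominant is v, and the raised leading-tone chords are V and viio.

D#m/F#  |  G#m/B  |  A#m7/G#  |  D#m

D#m/F#: minor triad on D# = scale degree 1 → i6.
G#m/B has root G#, degree 4 in D# minor, so iv6.
A#m7/G# has root A#, degree 5 in D# minor, so v42.
D#m: minor triad on D# = scale degree 1 → i.

i6 - iv6 - v42 - i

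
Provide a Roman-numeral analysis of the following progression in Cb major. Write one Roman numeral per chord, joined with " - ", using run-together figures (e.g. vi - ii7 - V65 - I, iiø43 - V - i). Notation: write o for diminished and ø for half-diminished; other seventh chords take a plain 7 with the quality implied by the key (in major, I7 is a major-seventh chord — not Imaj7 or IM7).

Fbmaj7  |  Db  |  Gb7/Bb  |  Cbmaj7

Fbmaj7 has root Fb, degree 4 in Cb major, so IV7.
Db: chromatic; Db is V of V, so V/V.
Gb7/Bb: root Gb is the dominant; dominant seventh chord there is V65.
Cbmaj7 has root Cb, degree 1 in Cb major, so I7.

IV7 - V/V - V65 - I7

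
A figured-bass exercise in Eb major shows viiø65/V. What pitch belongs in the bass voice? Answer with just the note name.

C

The applied chord viiø65/V is rooted on A: A-C-Eb-G.
The figure 65 means first inversion — the third is in the bass.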